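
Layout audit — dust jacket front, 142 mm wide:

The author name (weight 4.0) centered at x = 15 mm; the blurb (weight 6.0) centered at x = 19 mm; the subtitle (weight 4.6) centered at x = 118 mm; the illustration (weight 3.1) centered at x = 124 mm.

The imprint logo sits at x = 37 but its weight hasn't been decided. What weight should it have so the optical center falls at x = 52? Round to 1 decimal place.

Existing Σw = 17.7 (4.0 + 6.0 + 4.6 + 3.1); existing moment 4.0·15 + 6.0·19 + 4.6·118 + 3.1·124 = 1101.2.
For the centroid to hit 52: (1101.2 + w·37) / (17.7 + w) = 52.
So w = (52·17.7 − 1101.2)/(37 − 52) = -180.8/-15 ≈ 12.05.

w ≈ 12.1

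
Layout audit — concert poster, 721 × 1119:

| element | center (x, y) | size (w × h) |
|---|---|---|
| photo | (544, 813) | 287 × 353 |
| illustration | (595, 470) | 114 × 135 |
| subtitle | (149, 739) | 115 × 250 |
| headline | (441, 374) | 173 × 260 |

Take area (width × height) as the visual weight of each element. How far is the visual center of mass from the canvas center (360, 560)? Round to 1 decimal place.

≈ 151.8

Areas: photo 287·353 = 101311, illustration 114·135 = 15390, subtitle 115·250 = 28750, headline 173·260 = 44980. Total weight = 190431.
Σw·x = 101311·544 + 15390·595 + 28750·149 + 44980·441 = 88390164, so x̄ = 88390164/190431 ≈ 464.16.
Σw·y = 101311·813 + 15390·470 + 28750·739 + 44980·374 = 127667913, so ȳ = 127667913/190431 ≈ 670.42.
Relative to (360, 560): Δ = (104.16, 110.42); |Δ| = √(104.16² + 110.42²) ≈ 151.79.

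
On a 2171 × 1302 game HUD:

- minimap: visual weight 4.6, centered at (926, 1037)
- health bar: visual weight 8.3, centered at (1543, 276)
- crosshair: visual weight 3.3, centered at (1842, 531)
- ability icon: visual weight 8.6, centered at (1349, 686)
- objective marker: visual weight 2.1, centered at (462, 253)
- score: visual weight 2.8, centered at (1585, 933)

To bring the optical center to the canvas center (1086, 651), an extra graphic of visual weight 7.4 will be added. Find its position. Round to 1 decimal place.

(18.4, 850.7)

With the extra graphic, Σw becomes 4.6 + 8.3 + 3.3 + 8.6 + 2.1 + 2.8 + 7.4 = 37.1.
x: target moment 37.1×1086 = 40290.6; current 4.6·926 + 8.3·1543 + 3.3·1842 + 8.6·1349 + 2.1·462 + 2.8·1585 = 40154.7; the extra graphic supplies 135.9, so x = 135.9/7.4 ≈ 18.36.
y: target moment 37.1×651 = 24152.1; current 4.6·1037 + 8.3·276 + 3.3·531 + 8.6·686 + 2.1·253 + 2.8·933 = 17856.6; the extra graphic supplies 6295.5, so y = 6295.5/7.4 ≈ 850.74.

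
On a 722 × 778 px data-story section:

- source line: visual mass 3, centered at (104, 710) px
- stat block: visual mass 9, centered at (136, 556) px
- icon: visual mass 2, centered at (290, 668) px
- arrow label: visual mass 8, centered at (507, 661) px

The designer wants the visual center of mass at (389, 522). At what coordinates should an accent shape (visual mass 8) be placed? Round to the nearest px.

(687, 238)

New total weight: (3 + 9 + 2 + 8) + 8 = 30.
x: need Σw·x = 30·389 = 11670. Existing = 3·104 + 9·136 + 2·290 + 8·507 = 6172. Remainder 5498 / 8 ≈ 687.25.
y: need Σw·y = 30·522 = 15660. Existing = 3·710 + 9·556 + 2·668 + 8·661 = 13758. Remainder 1902 / 8 ≈ 237.75.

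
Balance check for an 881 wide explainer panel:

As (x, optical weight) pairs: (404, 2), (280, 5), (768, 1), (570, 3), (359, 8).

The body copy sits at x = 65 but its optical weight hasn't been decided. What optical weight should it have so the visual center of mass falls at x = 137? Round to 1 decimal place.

Known weights sum to 2 + 5 + 1 + 3 + 8 = 19; their moment is 2·404 + 5·280 + 1·768 + 3·570 + 8·359 = 7558.
For the centroid to hit 137: (7558 + w·65) / (19 + w) = 137.
So w = (137·19 − 7558)/(65 − 137) = -4955/-72 ≈ 68.82.

w ≈ 68.8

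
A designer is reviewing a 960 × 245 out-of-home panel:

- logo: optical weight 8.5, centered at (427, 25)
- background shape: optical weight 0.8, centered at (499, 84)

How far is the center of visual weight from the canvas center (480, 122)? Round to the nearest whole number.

≈ 103

Weights sum to 8.5 + 0.8 = 9.3.
x-moment: 8.5·427 + 0.8·499 = 4028.7; centroid 4028.7/9.3 ≈ 433.19.
y-moment: 8.5·25 + 0.8·84 = 279.7; centroid 279.7/9.3 ≈ 30.08.
Offset from (480, 122): Δx ≈ -46.81, Δy ≈ -91.92; distance = √(Δx² + Δy²) ≈ 103.16.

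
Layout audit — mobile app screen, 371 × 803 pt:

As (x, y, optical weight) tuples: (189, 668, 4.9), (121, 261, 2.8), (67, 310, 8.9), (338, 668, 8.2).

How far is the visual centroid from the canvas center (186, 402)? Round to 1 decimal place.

≈ 91.6 pt

Σw = 4.9 + 2.8 + 8.9 + 8.2 = 24.8.
x-moment: 4.9·189 + 2.8·121 + 8.9·67 + 8.2·338 = 4632.8; centroid 4632.8/24.8 ≈ 186.81.
y-moment: 4.9·668 + 2.8·261 + 8.9·310 + 8.2·668 = 12240.6; centroid 12240.6/24.8 ≈ 493.57.
Offset from (186, 402): Δx ≈ 0.81, Δy ≈ 91.57; distance = √(Δx² + Δy²) ≈ 91.58.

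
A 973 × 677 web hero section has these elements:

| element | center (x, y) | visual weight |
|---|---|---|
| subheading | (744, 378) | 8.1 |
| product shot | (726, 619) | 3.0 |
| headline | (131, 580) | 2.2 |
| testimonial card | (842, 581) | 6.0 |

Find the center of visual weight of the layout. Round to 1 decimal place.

(701.8, 501.6)

Σw = 8.1 + 3.0 + 2.2 + 6.0 = 19.3.
Σw·x = 8.1·744 + 3.0·726 + 2.2·131 + 6.0·842 = 13544.6, so x̄ = 13544.6/19.3 ≈ 701.79.
Σw·y = 8.1·378 + 3.0·619 + 2.2·580 + 6.0·581 = 9680.8, so ȳ = 9680.8/19.3 ≈ 501.60.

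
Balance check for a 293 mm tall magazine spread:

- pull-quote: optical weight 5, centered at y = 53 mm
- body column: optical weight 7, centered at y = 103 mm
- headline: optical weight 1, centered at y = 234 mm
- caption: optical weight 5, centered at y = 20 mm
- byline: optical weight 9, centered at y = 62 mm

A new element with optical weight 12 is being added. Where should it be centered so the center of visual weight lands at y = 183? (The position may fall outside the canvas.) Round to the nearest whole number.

y ≈ 438

With the new element, Σw becomes 5 + 7 + 1 + 5 + 9 + 12 = 39.
y: target moment 39×183 = 7137; current 5·53 + 7·103 + 1·234 + 5·20 + 9·62 = 1878; the new element supplies 5259, so y = 5259/12 ≈ 438.25.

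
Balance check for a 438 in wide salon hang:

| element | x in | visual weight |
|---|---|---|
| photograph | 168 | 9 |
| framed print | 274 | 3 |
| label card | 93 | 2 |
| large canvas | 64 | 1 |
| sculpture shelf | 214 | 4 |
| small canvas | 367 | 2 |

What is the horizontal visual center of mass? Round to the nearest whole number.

x ≈ 199

Total weight = 9 + 3 + 2 + 1 + 4 + 2 = 21.
Σw·x = 4174; x̄ = 4174/21 ≈ 198.76.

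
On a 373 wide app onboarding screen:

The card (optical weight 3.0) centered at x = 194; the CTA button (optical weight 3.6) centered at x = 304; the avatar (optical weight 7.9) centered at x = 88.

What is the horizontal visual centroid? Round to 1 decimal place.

x ≈ 163.6

Weights sum to 3.0 + 3.6 + 7.9 = 14.5.
Σw·x = 3.0·194 + 3.6·304 + 7.9·88 = 2371.6, so x̄ = 2371.6/14.5 ≈ 163.56.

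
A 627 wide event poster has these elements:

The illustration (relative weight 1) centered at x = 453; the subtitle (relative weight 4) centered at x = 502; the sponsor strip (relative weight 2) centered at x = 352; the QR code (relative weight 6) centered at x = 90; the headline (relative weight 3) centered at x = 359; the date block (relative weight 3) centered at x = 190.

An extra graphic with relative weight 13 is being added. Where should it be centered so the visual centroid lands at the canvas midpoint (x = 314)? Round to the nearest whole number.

After adding the extra graphic, total weight = 1 + 4 + 2 + 6 + 3 + 3 + 13 = 32.
x: need Σw·x = 32·314 = 10048. Existing = 1·453 + 4·502 + 2·352 + 6·90 + 3·359 + 3·190 = 5352. Remainder 4696 / 13 ≈ 361.23.

x ≈ 361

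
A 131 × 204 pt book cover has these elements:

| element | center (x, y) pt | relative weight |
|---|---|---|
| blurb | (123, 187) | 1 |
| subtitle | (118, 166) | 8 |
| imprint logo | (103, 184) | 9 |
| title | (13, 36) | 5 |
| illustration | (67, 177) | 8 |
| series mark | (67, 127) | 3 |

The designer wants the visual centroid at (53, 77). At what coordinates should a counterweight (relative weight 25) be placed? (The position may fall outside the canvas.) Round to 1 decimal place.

(13.2, -24.2)

With the counterweight, Σw becomes 1 + 8 + 9 + 5 + 8 + 3 + 25 = 59.
x: target moment 59×53 = 3127; current 1·123 + 8·118 + 9·103 + 5·13 + 8·67 + 3·67 = 2796; the counterweight supplies 331, so x = 331/25 ≈ 13.24.
y: target moment 59×77 = 4543; current 1·187 + 8·166 + 9·184 + 5·36 + 8·177 + 3·127 = 5148; the counterweight supplies -605, so y = -605/25 ≈ -24.20.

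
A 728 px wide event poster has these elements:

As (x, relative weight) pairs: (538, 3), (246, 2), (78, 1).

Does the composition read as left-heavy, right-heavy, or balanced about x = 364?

balanced

Weights sum to 3 + 2 + 1 = 6.
x-moment: 3·538 + 2·246 + 1·78 = 2184; centroid 2184/6 ≈ 364.00.
That equals the midline 364 — balanced.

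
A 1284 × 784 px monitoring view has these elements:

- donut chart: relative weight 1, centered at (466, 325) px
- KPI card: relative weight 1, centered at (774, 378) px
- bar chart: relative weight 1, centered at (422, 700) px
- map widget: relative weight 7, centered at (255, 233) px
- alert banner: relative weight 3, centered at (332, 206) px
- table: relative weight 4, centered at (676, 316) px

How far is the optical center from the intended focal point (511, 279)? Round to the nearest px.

≈ 91 px

Σw = 1 + 1 + 1 + 7 + 3 + 4 = 17.
x: moment 7147 / weight 17 ≈ 420.41
Σw·y = 4916; ȳ = 4916/17 ≈ 289.18.
Relative to (511, 279): Δ = (-90.59, 10.18); |Δ| = √(-90.59² + 10.18²) ≈ 91.16.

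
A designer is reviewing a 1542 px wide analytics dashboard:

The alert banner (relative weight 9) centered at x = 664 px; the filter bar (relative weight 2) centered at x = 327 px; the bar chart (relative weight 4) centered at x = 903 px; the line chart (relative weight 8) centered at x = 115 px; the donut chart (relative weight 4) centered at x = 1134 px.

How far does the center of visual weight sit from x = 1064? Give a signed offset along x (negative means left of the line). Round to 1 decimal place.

Total weight = 9 + 2 + 4 + 8 + 4 = 27.
x: (9·664 + 2·327 + 4·903 + 8·115 + 4·1134) / 27 = 15698 / 27 ≈ 581.41
Difference: 581.41 − 1064 ≈ -482.59.

≈ -482.6 px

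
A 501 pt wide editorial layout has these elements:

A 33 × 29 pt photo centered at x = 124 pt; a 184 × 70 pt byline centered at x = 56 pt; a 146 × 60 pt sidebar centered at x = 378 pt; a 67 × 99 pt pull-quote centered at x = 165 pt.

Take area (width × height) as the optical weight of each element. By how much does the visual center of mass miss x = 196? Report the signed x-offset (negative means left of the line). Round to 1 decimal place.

≈ -16.5 pt

Areas → weights: photo 33·29 = 957, byline 184·70 = 12880, sidebar 146·60 = 8760, pull-quote 67·99 = 6633; Σw = 29230.
x-moment: 957·124 + 12880·56 + 8760·378 + 6633·165 = 5245673; centroid 5245673/29230 ≈ 179.46.
Offset from x = 196: 179.46 − 196 ≈ -16.54.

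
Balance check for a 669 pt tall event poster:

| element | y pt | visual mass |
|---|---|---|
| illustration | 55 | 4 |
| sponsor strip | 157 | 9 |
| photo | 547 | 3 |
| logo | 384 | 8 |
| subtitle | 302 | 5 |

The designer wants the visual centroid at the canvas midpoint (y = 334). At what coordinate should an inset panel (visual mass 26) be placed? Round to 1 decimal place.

y ≈ 404.4

After adding the inset panel, total weight = 4 + 9 + 3 + 8 + 5 + 26 = 55.
y: target moment 55×334 = 18370; current 4·55 + 9·157 + 3·547 + 8·384 + 5·302 = 7856; the inset panel supplies 10514, so y = 10514/26 ≈ 404.38.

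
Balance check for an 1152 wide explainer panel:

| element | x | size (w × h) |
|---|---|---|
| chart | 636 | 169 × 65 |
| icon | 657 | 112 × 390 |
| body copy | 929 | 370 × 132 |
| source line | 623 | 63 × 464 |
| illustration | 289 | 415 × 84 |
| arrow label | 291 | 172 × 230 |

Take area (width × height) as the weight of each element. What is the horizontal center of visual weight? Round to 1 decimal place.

Taking area as weight: chart 169·65 = 10985, icon 112·390 = 43680, body copy 370·132 = 48840, source line 63·464 = 29232, illustration 415·84 = 34860, arrow label 172·230 = 39560. Sum 207157.
x: moment 120854616 / weight 207157 ≈ 583.40

x ≈ 583.4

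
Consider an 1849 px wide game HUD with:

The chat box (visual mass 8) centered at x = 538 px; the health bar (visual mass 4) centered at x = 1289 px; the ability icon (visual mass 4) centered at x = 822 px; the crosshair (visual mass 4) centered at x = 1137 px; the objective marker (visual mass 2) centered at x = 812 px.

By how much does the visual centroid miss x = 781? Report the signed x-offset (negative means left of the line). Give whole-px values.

Weights sum to 8 + 4 + 4 + 4 + 2 = 22.
x-moment: 8·538 + 4·1289 + 4·822 + 4·1137 + 2·812 = 18920; centroid 18920/22 ≈ 860.00.
Against x = 781, that's 860.00 − 781 = 79.00.

≈ 79 px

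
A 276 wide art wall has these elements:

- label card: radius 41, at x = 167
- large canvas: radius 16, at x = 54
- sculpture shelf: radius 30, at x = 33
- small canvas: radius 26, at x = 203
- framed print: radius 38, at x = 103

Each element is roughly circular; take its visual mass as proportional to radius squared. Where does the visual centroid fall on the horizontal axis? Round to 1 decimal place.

r² weights: label card 41² = 1681, large canvas 16² = 256, sculpture shelf 30² = 900, small canvas 26² = 676, framed print 38² = 1444. Total = 4957.
x: (1681·167 + 256·54 + 900·33 + 676·203 + 1444·103) / 4957 = 610211 / 4957 ≈ 123.10

x ≈ 123.1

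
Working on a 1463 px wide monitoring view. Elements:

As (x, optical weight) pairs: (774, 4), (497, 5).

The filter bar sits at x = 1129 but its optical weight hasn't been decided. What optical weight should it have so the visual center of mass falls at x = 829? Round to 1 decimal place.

w ≈ 6.3

Known weights sum to 4 + 5 = 9; their moment is 4·774 + 5·497 = 5581.
For the centroid to hit 829: (5581 + w·1129) / (9 + w) = 829.
So w = (829·9 − 5581)/(1129 − 829) = 1880/300 ≈ 6.27.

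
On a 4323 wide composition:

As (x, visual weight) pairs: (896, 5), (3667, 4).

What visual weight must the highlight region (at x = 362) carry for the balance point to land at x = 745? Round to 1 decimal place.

Existing Σw = 9 (5 + 4); existing moment 5·896 + 4·3667 = 19148.
For the centroid to hit 745: (19148 + w·362) / (9 + w) = 745.
Solving: w = (745·9 − 19148) / (362 − 745) = -12443 / -383 ≈ 32.49.

w ≈ 32.5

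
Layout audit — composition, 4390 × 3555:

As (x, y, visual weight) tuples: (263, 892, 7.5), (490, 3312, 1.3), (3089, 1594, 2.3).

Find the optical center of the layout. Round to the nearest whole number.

Σw = 7.5 + 1.3 + 2.3 = 11.1.
x-moment: 7.5·263 + 1.3·490 + 2.3·3089 = 9714.2; centroid 9714.2/11.1 ≈ 875.15.
y-moment: 7.5·892 + 1.3·3312 + 2.3·1594 = 14661.8; centroid 14661.8/11.1 ≈ 1320.88.

(875, 1321)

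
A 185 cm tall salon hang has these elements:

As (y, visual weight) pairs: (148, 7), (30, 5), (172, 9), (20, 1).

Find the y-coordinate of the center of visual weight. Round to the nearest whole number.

y ≈ 125

Σw = 7 + 5 + 9 + 1 = 22.
y-moment: 7·148 + 5·30 + 9·172 + 1·20 = 2754; centroid 2754/22 ≈ 125.18.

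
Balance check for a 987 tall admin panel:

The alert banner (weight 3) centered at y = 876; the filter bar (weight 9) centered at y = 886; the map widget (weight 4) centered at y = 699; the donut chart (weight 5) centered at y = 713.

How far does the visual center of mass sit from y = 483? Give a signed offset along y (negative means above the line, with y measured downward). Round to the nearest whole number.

Σw = 3 + 9 + 4 + 5 = 21.
y: (3·876 + 9·886 + 4·699 + 5·713) / 21 = 16963 / 21 ≈ 807.76
Offset from y = 483: 807.76 − 483 ≈ 324.76.

≈ 325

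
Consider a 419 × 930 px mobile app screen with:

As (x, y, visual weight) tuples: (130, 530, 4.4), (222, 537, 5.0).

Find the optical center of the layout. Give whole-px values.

Total weight = 4.4 + 5.0 = 9.4.
x: (4.4·130 + 5.0·222) / 9.4 = 1682.0 / 9.4 ≈ 178.94
y: (4.4·530 + 5.0·537) / 9.4 = 5017.0 / 9.4 ≈ 533.72

(179, 534)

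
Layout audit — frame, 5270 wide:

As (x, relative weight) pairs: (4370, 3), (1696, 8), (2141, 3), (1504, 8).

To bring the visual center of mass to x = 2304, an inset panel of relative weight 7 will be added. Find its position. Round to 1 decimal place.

x ≈ 3097.6

After adding the inset panel, total weight = 3 + 8 + 3 + 8 + 7 = 29.
x: target moment 29×2304 = 66816; current 3·4370 + 8·1696 + 3·2141 + 8·1504 = 45133; the inset panel supplies 21683, so x = 21683/7 ≈ 3097.57.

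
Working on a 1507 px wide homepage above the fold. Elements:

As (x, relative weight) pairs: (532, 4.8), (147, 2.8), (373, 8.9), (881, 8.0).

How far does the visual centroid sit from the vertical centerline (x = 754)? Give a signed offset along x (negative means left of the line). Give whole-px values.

≈ -210 px

Total weight = 4.8 + 2.8 + 8.9 + 8.0 = 24.5.
x: (4.8·532 + 2.8·147 + 8.9·373 + 8.0·881) / 24.5 = 13332.9 / 24.5 ≈ 544.20
Against x = 754, that's 544.20 − 754 = -209.80.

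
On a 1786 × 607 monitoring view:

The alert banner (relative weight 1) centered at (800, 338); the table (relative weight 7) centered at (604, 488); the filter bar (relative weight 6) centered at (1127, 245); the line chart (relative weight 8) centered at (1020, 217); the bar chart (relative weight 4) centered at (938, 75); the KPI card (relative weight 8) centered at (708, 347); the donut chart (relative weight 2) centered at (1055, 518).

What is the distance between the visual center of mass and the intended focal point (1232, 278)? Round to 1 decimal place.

≈ 358.9

Weights sum to 1 + 7 + 6 + 8 + 4 + 8 + 2 = 36.
x: (1·800 + 7·604 + 6·1127 + 8·1020 + 4·938 + 8·708 + 2·1055) / 36 = 31476 / 36 ≈ 874.33
y: (1·338 + 7·488 + 6·245 + 8·217 + 4·75 + 8·347 + 2·518) / 36 = 11072 / 36 ≈ 307.56
Relative to (1232, 278): Δ = (-357.67, 29.56); |Δ| = √(-357.67² + 29.56²) ≈ 358.89.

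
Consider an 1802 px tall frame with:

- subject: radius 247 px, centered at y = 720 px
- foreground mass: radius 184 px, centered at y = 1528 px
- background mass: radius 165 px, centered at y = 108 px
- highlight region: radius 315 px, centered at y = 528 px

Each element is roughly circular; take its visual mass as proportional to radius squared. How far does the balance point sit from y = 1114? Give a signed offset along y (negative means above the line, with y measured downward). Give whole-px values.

Weights ∝ r²: subject 247² = 61009, foreground mass 184² = 33856, background mass 165² = 27225, highlight region 315² = 99225; Σw = 221315.
y: (61009·720 + 33856·1528 + 27225·108 + 99225·528) / 221315 = 150989548 / 221315 ≈ 682.24
Difference: 682.24 − 1114 ≈ -431.76.

≈ -432 px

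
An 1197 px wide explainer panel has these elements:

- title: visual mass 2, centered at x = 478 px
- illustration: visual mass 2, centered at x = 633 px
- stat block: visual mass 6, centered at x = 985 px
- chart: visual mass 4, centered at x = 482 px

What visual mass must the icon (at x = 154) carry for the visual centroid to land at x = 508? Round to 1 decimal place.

w ≈ 8.3

Existing Σw = 14 (2 + 2 + 6 + 4); existing moment 2·478 + 2·633 + 6·985 + 4·482 = 10060.
For the centroid to hit 508: (10060 + w·154) / (14 + w) = 508.
Rearranging, w·(154 − 508) = 508·14 − 10060 = -2948, so w ≈ -2948/-354 = 8.33.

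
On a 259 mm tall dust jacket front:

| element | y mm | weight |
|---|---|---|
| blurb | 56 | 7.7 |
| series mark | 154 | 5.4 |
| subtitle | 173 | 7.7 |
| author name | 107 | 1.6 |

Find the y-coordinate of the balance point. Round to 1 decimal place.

Σw = 7.7 + 5.4 + 7.7 + 1.6 = 22.4.
y: (7.7·56 + 5.4·154 + 7.7·173 + 1.6·107) / 22.4 = 2766.1 / 22.4 ≈ 123.49

y ≈ 123.5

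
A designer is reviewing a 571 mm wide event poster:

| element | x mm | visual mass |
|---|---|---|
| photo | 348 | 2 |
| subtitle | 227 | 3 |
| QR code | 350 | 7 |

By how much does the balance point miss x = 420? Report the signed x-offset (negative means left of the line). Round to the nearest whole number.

Total weight = 2 + 3 + 7 = 12.
Σw·x = 2·348 + 3·227 + 7·350 = 3827, so x̄ = 3827/12 ≈ 318.92.
Against x = 420, that's 318.92 − 420 = -101.08.

≈ -101 mm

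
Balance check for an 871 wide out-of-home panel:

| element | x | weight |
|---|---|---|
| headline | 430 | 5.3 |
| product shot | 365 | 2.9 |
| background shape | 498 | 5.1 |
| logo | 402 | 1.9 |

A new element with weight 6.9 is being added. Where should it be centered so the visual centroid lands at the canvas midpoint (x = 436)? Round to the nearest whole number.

With the new element, Σw becomes 5.3 + 2.9 + 5.1 + 1.9 + 6.9 = 22.1.
Along x: (6641.1 + 6.9·x) / 22.1 = 436 (existing moment 5.3·430 + 2.9·365 + 5.1·498 + 1.9·402 = 6641.1) ⇒ x = (9635.6 − 6641.1) / 6.9 ≈ 433.99.

x ≈ 434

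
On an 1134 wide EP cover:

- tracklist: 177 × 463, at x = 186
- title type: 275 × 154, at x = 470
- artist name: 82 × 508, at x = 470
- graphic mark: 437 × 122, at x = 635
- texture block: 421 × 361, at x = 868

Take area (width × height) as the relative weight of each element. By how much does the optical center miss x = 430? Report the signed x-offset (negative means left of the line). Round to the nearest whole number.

Areas → weights: tracklist 177·463 = 81951, title type 275·154 = 42350, artist name 82·508 = 41656, graphic mark 437·122 = 53314, texture block 421·361 = 151981; Σw = 371252.
x-moment: 81951·186 + 42350·470 + 41656·470 + 53314·635 + 151981·868 = 220499604; centroid 220499604/371252 ≈ 593.94.
Against x = 430, that's 593.94 − 430 = 163.94.

≈ 164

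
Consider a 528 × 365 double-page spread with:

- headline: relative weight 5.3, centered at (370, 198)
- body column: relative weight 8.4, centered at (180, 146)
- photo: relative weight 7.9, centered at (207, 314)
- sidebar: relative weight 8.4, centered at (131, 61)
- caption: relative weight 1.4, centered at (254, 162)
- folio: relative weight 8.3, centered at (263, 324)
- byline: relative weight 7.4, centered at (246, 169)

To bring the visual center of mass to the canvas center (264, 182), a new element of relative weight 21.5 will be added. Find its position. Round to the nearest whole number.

After adding the new element, total weight = 5.3 + 8.4 + 7.9 + 8.4 + 1.4 + 8.3 + 7.4 + 21.5 = 68.6.
x: target moment 68.6×264 = 18110.4; current 5.3·370 + 8.4·180 + 7.9·207 + 8.4·131 + 1.4·254 + 8.3·263 + 7.4·246 = 10567.6; the new element supplies 7542.8, so x = 7542.8/21.5 ≈ 350.83.
y: target moment 68.6×182 = 12485.2; current 5.3·198 + 8.4·146 + 7.9·314 + 8.4·61 + 1.4·162 + 8.3·324 + 7.4·169 = 9435.4; the new element supplies 3049.8, so y = 3049.8/21.5 ≈ 141.85.

(351, 142)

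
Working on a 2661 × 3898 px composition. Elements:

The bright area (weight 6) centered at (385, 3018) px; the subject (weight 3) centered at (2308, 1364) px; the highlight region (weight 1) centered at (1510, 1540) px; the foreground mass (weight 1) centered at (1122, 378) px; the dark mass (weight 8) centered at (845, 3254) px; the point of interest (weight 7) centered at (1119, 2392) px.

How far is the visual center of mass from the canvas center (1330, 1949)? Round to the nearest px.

≈ 698 px

Σw = 6 + 3 + 1 + 1 + 8 + 7 = 26.
Σw·x = 26459; x̄ = 26459/26 ≈ 1017.65.
Σw·y = 66894; ȳ = 66894/26 ≈ 2572.85.
From (1330, 1949): dx = -312.35, dy = 623.85, so the distance is √(dx²+dy²) ≈ 697.67.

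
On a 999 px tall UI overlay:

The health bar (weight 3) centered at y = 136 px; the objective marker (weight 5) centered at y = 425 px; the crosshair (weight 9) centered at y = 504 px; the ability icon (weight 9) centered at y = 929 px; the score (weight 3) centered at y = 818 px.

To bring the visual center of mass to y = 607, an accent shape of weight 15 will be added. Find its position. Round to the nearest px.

y ≈ 588

New total weight: (3 + 5 + 9 + 9 + 3) + 15 = 44.
y: need Σw·y = 44·607 = 26708. Existing = 3·136 + 5·425 + 9·504 + 9·929 + 3·818 = 17884. Remainder 8824 / 15 ≈ 588.27.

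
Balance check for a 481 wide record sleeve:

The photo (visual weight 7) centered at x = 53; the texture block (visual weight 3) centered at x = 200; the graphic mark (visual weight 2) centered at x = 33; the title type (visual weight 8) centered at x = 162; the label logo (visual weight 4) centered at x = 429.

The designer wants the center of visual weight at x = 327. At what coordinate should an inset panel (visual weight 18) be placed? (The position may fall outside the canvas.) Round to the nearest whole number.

x ≈ 538

After adding the inset panel, total weight = 7 + 3 + 2 + 8 + 4 + 18 = 42.
x: target moment 42×327 = 13734; current 7·53 + 3·200 + 2·33 + 8·162 + 4·429 = 4049; the inset panel supplies 9685, so x = 9685/18 ≈ 538.06.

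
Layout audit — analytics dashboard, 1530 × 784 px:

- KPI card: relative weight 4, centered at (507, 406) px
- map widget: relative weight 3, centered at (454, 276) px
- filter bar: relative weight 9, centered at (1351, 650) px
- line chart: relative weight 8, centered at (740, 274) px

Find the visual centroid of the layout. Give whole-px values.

Weights sum to 4 + 3 + 9 + 8 = 24.
Σw·x = 4·507 + 3·454 + 9·1351 + 8·740 = 21469, so x̄ = 21469/24 ≈ 894.54.
Σw·y = 4·406 + 3·276 + 9·650 + 8·274 = 10494, so ȳ = 10494/24 ≈ 437.25.

(895, 437)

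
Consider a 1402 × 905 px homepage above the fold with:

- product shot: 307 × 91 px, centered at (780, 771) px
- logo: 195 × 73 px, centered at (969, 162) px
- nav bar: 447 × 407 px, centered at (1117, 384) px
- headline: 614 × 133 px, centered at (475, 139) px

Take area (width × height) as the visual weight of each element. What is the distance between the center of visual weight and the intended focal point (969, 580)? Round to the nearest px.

Taking area as weight: product shot 307·91 = 27937, logo 195·73 = 14235, nav bar 447·407 = 181929, headline 614·133 = 81662. Sum 305763.
Σw·x = 27937·780 + 14235·969 + 181929·1117 + 81662·475 = 277588718, so x̄ = 277588718/305763 ≈ 907.86.
Σw·y = 27937·771 + 14235·162 + 181929·384 + 81662·139 = 105057251, so ȳ = 105057251/305763 ≈ 343.59.
From (969, 580): dx = -61.14, dy = -236.41, so the distance is √(dx²+dy²) ≈ 244.19.

≈ 244 px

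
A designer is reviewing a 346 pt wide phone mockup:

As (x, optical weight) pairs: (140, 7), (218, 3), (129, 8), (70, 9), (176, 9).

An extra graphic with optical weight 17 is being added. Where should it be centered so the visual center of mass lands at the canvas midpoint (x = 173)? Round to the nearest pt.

x ≈ 252

After adding the extra graphic, total weight = 7 + 3 + 8 + 9 + 9 + 17 = 53.
Along x: (4880 + 17·x) / 53 = 173 (existing moment 7·140 + 3·218 + 8·129 + 9·70 + 9·176 = 4880) ⇒ x = (9169 − 4880) / 17 ≈ 252.29.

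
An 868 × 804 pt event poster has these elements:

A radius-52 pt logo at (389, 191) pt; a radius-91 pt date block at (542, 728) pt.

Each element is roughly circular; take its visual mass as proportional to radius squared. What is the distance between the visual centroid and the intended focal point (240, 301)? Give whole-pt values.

r² weights: logo 52² = 2704, date block 91² = 8281. Total = 10985.
x: (2704·389 + 8281·542) / 10985 = 5540158 / 10985 ≈ 504.34
y: (2704·191 + 8281·728) / 10985 = 6545032 / 10985 ≈ 595.82
From (240, 301): dx = 264.34, dy = 294.82, so the distance is √(dx²+dy²) ≈ 395.97.

≈ 396 pt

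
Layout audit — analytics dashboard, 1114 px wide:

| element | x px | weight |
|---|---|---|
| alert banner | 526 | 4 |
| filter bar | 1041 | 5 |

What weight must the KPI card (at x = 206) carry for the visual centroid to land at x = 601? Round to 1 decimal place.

w ≈ 4.8

Fixed elements: Σw = 4 + 5 = 9, Σw·x = 4·526 + 5·1041 = 7309.
Balance at x = 601 requires (7309 + w·206) / (9 + w) = 601.
Solving: w = (601·9 − 7309) / (206 − 601) = -1900 / -395 ≈ 4.81.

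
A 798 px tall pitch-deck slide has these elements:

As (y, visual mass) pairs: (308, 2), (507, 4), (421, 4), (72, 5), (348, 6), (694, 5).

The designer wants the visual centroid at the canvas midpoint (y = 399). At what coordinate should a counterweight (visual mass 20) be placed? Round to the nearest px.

With the counterweight, Σw becomes 2 + 4 + 4 + 5 + 6 + 5 + 20 = 46.
Along y: (10246 + 20·y) / 46 = 399 (existing moment 2·308 + 4·507 + 4·421 + 5·72 + 6·348 + 5·694 = 10246) ⇒ y = (18354 − 10246) / 20 ≈ 405.40.

y ≈ 405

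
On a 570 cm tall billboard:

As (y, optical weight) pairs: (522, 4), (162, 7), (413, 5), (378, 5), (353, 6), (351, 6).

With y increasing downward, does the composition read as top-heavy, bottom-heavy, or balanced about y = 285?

Total weight = 4 + 7 + 5 + 5 + 6 + 6 = 33.
y: moment 11401 / weight 33 ≈ 345.48
Since 345.5 is below (larger y than) 285, the composition reads bottom-heavy.

bottom-heavy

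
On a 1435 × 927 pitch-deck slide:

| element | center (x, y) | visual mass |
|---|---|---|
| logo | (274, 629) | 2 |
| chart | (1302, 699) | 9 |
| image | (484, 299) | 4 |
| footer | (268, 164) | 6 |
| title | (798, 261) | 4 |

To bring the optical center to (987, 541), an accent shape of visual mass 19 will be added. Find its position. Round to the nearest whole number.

(1286, 686)

With the accent shape, Σw becomes 2 + 9 + 4 + 6 + 4 + 19 = 44.
x: target moment 44×987 = 43428; current 2·274 + 9·1302 + 4·484 + 6·268 + 4·798 = 19002; the accent shape supplies 24426, so x = 24426/19 ≈ 1285.58.
y: target moment 44×541 = 23804; current 2·629 + 9·699 + 4·299 + 6·164 + 4·261 = 10773; the accent shape supplies 13031, so y = 13031/19 ≈ 685.84.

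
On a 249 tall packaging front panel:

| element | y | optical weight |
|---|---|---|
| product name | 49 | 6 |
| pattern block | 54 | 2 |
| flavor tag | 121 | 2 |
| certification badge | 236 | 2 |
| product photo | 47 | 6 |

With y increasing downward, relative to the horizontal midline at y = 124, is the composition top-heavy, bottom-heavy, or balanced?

Weights sum to 6 + 2 + 2 + 2 + 6 = 18.
y-moment: 6·49 + 2·54 + 2·121 + 2·236 + 6·47 = 1398; centroid 1398/18 ≈ 77.67.
77.7 lies above (smaller y than) the midline 124, so the layout is top-heavy.

top-heavy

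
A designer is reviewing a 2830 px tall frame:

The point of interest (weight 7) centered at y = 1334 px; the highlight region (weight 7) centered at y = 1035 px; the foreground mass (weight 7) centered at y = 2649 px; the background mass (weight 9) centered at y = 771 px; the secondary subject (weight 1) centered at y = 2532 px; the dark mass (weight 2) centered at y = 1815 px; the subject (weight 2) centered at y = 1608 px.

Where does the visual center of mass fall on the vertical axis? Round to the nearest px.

Σw = 7 + 7 + 7 + 9 + 1 + 2 + 2 = 35.
Σw·y = 51443; ȳ = 51443/35 ≈ 1469.80.

y ≈ 1470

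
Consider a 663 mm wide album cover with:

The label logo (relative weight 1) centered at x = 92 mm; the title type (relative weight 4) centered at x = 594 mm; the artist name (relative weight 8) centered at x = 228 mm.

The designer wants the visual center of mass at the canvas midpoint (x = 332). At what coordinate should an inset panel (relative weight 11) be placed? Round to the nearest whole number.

With the inset panel, Σw becomes 1 + 4 + 8 + 11 = 24.
x: need Σw·x = 24·332 = 7968. Existing = 1·92 + 4·594 + 8·228 = 4292. Remainder 3676 / 11 ≈ 334.18.

x ≈ 334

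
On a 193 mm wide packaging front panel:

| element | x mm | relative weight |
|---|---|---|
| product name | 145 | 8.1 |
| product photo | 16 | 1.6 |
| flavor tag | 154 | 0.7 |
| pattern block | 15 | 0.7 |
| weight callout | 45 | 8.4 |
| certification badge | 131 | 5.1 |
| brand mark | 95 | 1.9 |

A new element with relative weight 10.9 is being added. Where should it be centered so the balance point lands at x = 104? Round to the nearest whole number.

New total weight: (8.1 + 1.6 + 0.7 + 0.7 + 8.4 + 5.1 + 1.9) + 10.9 = 37.4.
x: need Σw·x = 37.4·104 = 3889.6. Existing = 8.1·145 + 1.6·16 + 0.7·154 + 0.7·15 + 8.4·45 + 5.1·131 + 1.9·95 = 2545.0. Remainder 1344.6 / 10.9 ≈ 123.36.

x ≈ 123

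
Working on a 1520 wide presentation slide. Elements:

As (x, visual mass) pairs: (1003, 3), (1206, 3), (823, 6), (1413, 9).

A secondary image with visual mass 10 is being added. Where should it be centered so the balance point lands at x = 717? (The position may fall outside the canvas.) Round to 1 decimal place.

x ≈ -205.5

After adding the secondary image, total weight = 3 + 3 + 6 + 9 + 10 = 31.
Along x: (24282 + 10·x) / 31 = 717 (existing moment 3·1003 + 3·1206 + 6·823 + 9·1413 = 24282) ⇒ x = (22227 − 24282) / 10 ≈ -205.50.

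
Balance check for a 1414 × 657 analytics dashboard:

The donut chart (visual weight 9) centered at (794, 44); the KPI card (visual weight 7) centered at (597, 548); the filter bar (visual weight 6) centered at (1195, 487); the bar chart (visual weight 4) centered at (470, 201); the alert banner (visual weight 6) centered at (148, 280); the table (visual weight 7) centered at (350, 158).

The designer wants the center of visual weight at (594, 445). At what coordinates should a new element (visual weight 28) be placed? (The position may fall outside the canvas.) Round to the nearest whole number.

With the new element, Σw becomes 9 + 7 + 6 + 4 + 6 + 7 + 28 = 67.
Along x: (23713 + 28·x) / 67 = 594 (existing moment 9·794 + 7·597 + 6·1195 + 4·470 + 6·148 + 7·350 = 23713) ⇒ x = (39798 − 23713) / 28 ≈ 574.46.
Along y: (10744 + 28·y) / 67 = 445 (existing moment 9·44 + 7·548 + 6·487 + 4·201 + 6·280 + 7·158 = 10744) ⇒ y = (29815 − 10744) / 28 ≈ 681.11.

(574, 681)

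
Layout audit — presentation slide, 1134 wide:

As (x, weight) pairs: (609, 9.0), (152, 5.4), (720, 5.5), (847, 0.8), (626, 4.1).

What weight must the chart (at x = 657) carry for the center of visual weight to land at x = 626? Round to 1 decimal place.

w ≈ 65.1

Existing Σw = 24.8 (9.0 + 5.4 + 5.5 + 0.8 + 4.1); existing moment 9.0·609 + 5.4·152 + 5.5·720 + 0.8·847 + 4.1·626 = 13506.0.
For the centroid to hit 626: (13506.0 + w·657) / (24.8 + w) = 626.
Rearranging, w·(657 − 626) = 626·24.8 − 13506.0 = 2018.8, so w ≈ 2018.8/31 = 65.12.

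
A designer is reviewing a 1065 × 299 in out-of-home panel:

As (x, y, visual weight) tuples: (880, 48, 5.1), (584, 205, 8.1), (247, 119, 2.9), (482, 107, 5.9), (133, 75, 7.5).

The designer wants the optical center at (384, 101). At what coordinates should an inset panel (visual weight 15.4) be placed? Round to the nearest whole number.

New total weight: (5.1 + 8.1 + 2.9 + 5.9 + 7.5) + 15.4 = 44.9.
Along x: (13776.0 + 15.4·x) / 44.9 = 384 (existing moment 5.1·880 + 8.1·584 + 2.9·247 + 5.9·482 + 7.5·133 = 13776.0) ⇒ x = (17241.6 − 13776.0) / 15.4 ≈ 225.04.
Along y: (3444.2 + 15.4·y) / 44.9 = 101 (existing moment 5.1·48 + 8.1·205 + 2.9·119 + 5.9·107 + 7.5·75 = 3444.2) ⇒ y = (4534.9 − 3444.2) / 15.4 ≈ 70.82.

(225, 71)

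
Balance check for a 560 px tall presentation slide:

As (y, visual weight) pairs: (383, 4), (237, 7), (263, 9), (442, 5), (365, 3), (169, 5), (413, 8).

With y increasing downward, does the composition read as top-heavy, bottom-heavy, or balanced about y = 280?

bottom-heavy

Weights sum to 4 + 7 + 9 + 5 + 3 + 5 + 8 = 41.
y: moment 13012 / weight 41 ≈ 317.37
317.4 vs midline 280 → bottom-heavy.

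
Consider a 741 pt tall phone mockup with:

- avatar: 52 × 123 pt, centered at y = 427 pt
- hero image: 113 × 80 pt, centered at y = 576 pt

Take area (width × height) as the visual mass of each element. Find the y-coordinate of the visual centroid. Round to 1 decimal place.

Areas → weights: avatar 52·123 = 6396, hero image 113·80 = 9040; Σw = 15436.
y-moment: 6396·427 + 9040·576 = 7938132; centroid 7938132/15436 ≈ 514.26.

y ≈ 514.3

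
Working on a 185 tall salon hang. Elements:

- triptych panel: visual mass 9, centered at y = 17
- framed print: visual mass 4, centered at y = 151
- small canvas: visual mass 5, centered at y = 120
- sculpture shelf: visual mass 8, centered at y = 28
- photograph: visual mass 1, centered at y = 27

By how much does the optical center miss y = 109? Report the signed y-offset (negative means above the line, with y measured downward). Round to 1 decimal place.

≈ -49.4

Total weight = 9 + 4 + 5 + 8 + 1 = 27.
Σw·y = 9·17 + 4·151 + 5·120 + 8·28 + 1·27 = 1608, so ȳ = 1608/27 ≈ 59.56.
Against y = 109, that's 59.56 − 109 = -49.44.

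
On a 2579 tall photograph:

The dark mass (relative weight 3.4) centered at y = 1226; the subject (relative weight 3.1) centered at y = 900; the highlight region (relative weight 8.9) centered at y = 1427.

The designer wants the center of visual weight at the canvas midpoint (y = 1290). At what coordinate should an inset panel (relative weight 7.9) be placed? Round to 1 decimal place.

With the inset panel, Σw becomes 3.4 + 3.1 + 8.9 + 7.9 = 23.3.
Along y: (19658.7 + 7.9·y) / 23.3 = 1290 (existing moment 3.4·1226 + 3.1·900 + 8.9·1427 = 19658.7) ⇒ y = (30057.0 − 19658.7) / 7.9 ≈ 1316.24.

y ≈ 1316.2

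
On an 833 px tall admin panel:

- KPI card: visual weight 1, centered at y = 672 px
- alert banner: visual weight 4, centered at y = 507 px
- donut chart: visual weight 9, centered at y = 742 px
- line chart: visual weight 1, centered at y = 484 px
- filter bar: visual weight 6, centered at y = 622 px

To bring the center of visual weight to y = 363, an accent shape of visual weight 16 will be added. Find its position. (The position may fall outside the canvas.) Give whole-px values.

After adding the accent shape, total weight = 1 + 4 + 9 + 1 + 6 + 16 = 37.
Along y: (13594 + 16·y) / 37 = 363 (existing moment 1·672 + 4·507 + 9·742 + 1·484 + 6·622 = 13594) ⇒ y = (13431 − 13594) / 16 ≈ -10.19.

y ≈ -10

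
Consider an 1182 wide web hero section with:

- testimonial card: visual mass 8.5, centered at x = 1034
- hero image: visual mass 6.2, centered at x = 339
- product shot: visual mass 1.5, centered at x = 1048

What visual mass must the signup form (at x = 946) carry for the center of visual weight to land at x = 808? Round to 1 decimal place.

w ≈ 4.5

Fixed elements: Σw = 8.5 + 6.2 + 1.5 = 16.2, Σw·x = 8.5·1034 + 6.2·339 + 1.5·1048 = 12462.8.
Balance at x = 808 requires (12462.8 + w·946) / (16.2 + w) = 808.
So w = (808·16.2 − 12462.8)/(946 − 808) = 626.8/138 ≈ 4.54.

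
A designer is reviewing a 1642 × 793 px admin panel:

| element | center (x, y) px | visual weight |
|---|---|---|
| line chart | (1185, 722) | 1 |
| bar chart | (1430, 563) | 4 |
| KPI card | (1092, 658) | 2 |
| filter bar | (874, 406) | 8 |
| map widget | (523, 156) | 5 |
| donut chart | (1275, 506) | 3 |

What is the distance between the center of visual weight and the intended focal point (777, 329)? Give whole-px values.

≈ 225 px

Σw = 1 + 4 + 2 + 8 + 5 + 3 = 23.
x-moment: 1·1185 + 4·1430 + 2·1092 + 8·874 + 5·523 + 3·1275 = 22521; centroid 22521/23 ≈ 979.17.
y-moment: 1·722 + 4·563 + 2·658 + 8·406 + 5·156 + 3·506 = 9836; centroid 9836/23 ≈ 427.65.
Offset from (777, 329): Δx ≈ 202.17, Δy ≈ 98.65; distance = √(Δx² + Δy²) ≈ 224.96.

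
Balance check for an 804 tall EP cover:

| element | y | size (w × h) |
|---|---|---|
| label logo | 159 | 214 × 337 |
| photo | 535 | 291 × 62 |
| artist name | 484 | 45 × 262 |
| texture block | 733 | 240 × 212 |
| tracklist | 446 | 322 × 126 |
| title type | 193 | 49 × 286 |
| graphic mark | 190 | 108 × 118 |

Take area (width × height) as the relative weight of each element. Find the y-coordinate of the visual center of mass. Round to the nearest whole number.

Areas: label logo 214·337 = 72118, photo 291·62 = 18042, artist name 45·262 = 11790, texture block 240·212 = 50880, tracklist 322·126 = 40572, title type 49·286 = 14014, graphic mark 108·118 = 12744. Total weight = 220160.
y: (72118·159 + 18042·535 + 11790·484 + 50880·733 + 40572·446 + 14014·193 + 12744·190) / 220160 = 87341806 / 220160 ≈ 396.72

y ≈ 397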